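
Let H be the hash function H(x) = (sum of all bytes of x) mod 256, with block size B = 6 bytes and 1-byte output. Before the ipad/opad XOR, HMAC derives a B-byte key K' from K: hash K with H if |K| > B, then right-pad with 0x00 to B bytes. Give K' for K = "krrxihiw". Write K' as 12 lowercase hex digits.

|K| = 8 > B = 6, so first hash the key.
H(K): sum = 107+114+114+120+105+104+105+119 = 888; mod 256 = 120 → 78.
Zero-pad H(K) = 78 to 6 bytes: K' = 78 00 00 00 00 00.

780000000000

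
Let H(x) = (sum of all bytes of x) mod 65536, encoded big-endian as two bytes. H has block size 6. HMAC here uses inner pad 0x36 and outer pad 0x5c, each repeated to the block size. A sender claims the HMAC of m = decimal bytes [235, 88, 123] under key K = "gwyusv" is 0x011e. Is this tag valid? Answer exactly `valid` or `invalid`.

Key "gwyusv" = 67 77 79 75 73 76 is exactly B = 6 bytes: K' = 67 77 79 75 73 76.
K' ⊕ ipad = 51 41 4f 43 45 40; K' ⊕ opad = 3b 2b 25 29 2f 2a.
Inner hash: sum = 81+65+79+67+69+64+235+88+123 = 871 → 03 67.
Outer hash (recomputed tag): sum = 59+43+37+41+47+42+3+103 = 375 → 01 77.
Recomputed tag = 0177; claimed = 011e → mismatch.

invalid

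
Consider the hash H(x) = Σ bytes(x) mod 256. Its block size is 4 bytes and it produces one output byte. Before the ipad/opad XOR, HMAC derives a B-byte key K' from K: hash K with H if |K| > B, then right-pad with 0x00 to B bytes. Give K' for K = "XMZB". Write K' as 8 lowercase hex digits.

Key "XMZB" = 58 4d 5a 42 is exactly B = 4 bytes: K' = 58 4d 5a 42.

584d5a42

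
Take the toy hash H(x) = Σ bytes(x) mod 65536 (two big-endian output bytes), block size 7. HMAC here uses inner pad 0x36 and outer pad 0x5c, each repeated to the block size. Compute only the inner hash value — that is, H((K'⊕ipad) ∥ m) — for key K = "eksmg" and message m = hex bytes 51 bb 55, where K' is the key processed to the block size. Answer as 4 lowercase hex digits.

036e

Key "eksmg" = 65 6b 73 6d 67 is 5 bytes ≤ B = 7; zero-pad to 7 bytes: K' = 65 6b 73 6d 67 00 00.
K' ⊕ ipad = 53 5d 45 5b 51 36 36.
Inner input = 53 5d 45 5b 51 36 36 ∥ 51 bb 55.
Inner hash: sum = 83+93+69+91+81+54+54+81+187+85 = 878 → 03 6e.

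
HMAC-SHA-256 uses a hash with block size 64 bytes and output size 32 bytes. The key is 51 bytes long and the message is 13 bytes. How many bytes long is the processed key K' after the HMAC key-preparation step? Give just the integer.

64

Key is 51 ≤ 64 bytes, zero-padded: |K'| = 64.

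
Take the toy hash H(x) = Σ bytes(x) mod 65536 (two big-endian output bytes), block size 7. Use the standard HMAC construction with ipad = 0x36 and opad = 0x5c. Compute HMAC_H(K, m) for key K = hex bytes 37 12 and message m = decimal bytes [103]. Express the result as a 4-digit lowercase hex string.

Key hex bytes 37 12 is 2 bytes ≤ B = 7; zero-pad to 7 bytes: K' = 37 12 00 00 00 00 00.
K' ⊕ ipad = 01 24 36 36 36 36 36.  K' ⊕ opad = 6b 4e 5c 5c 5c 5c 5c.
Inner input = (K'⊕ipad) ∥ m = 01 24 36 36 36 36 36 ∥ 67.
Inner hash: sum = 1+36+54+54+54+54+54+103 = 410 → 01 9a.
Outer input = (K'⊕opad) ∥ inner = 6b 4e 5c 5c 5c 5c 5c ∥ 01 9a.
Outer hash (tag): sum = 107+78+92+92+92+92+92+1+154 = 800 → 03 20.

0320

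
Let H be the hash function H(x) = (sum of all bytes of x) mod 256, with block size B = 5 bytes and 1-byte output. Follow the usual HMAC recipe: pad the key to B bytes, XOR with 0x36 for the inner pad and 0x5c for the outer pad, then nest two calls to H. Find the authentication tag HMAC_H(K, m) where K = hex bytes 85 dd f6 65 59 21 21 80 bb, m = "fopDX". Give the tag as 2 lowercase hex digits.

9d

Key hex bytes 85 dd f6 65 59 21 21 80 bb is 9 bytes > B = 5, so hash it first: H(key) = 93, then zero-pad to 5 bytes: K' = 93 00 00 00 00.
K' ⊕ ipad = a5 36 36 36 36.  K' ⊕ opad = cf 5c 5c 5c 5c.
Inner input = (K'⊕ipad) ∥ m = a5 36 36 36 36 ∥ 66 6f 70 44 58.
Inner hash: sum = 165+54+54+54+54+102+111+112+68+88 = 862; mod 256 = 94 → 5e.
Outer input = (K'⊕opad) ∥ inner = cf 5c 5c 5c 5c ∥ 5e.
Outer hash (tag): sum = 207+92+92+92+92+94 = 669; mod 256 = 157 → 9d.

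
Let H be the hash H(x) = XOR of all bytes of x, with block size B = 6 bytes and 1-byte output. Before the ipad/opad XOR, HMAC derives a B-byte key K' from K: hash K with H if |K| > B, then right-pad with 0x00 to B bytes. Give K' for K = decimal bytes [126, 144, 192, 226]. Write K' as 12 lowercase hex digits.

7e90c0e20000

Key decimal bytes [126, 144, 192, 226] = 7e 90 c0 e2 is 4 bytes ≤ B = 6; zero-pad to 6 bytes: K' = 7e 90 c0 e2 00 00.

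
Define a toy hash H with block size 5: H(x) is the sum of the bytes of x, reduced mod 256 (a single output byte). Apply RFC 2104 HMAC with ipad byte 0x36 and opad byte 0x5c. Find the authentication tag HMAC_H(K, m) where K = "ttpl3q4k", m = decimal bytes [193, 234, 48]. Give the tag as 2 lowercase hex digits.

Key "ttpl3q4k" = 74 74 70 6c 33 71 34 6b is 8 bytes > B = 5, so hash it first: H(key) = 07, then zero-pad to 5 bytes: K' = 07 00 00 00 00.
K' ⊕ ipad = 31 36 36 36 36.  K' ⊕ opad = 5b 5c 5c 5c 5c.
Inner input = (K'⊕ipad) ∥ m = 31 36 36 36 36 ∥ c1 ea 30.
Inner hash: sum = 49+54+54+54+54+193+234+48 = 740; mod 256 = 228 → e4.
Outer input = (K'⊕opad) ∥ inner = 5b 5c 5c 5c 5c ∥ e4.
Outer hash (tag): sum = 91+92+92+92+92+228 = 687; mod 256 = 175 → af.

af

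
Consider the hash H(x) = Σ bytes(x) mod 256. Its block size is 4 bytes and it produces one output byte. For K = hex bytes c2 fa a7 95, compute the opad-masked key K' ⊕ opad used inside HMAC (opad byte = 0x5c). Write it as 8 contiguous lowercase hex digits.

Key hex bytes c2 fa a7 95 is exactly B = 4 bytes: K' = c2 fa a7 95.
XOR each byte with 0x5c: c2⊕5c=9e, fa⊕5c=a6, a7⊕5c=fb, 95⊕5c=c9.

9ea6fbc9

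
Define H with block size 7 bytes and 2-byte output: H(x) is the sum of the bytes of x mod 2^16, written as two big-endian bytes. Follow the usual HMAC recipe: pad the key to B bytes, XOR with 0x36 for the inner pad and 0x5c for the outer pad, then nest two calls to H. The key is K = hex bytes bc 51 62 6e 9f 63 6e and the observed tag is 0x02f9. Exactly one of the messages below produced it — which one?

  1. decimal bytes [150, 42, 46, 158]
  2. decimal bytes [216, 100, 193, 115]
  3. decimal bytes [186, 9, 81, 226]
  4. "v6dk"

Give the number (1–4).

2

Key hex bytes bc 51 62 6e 9f 63 6e is exactly B = 7 bytes: K' = bc 51 62 6e 9f 63 6e.
K' ⊕ ipad = 8a 67 54 58 a9 55 58; K' ⊕ opad = e0 0d 3e 32 c3 3f 32.
m1: inner = H(8a 67 54 58 a9 55 58 96 2a 2e 9e) = 04 7f; tag = H(e0 0d 3e 32 c3 3f 32 04 7f) = 0314
m2: inner = H(8a 67 54 58 a9 55 58 d8 64 c1 73) = 05 63; tag = H(e0 0d 3e 32 c3 3f 32 05 63) = 02f9 ← matches
m3: inner = H(8a 67 54 58 a9 55 58 ba 09 51 e2) = 04 e9; tag = H(e0 0d 3e 32 c3 3f 32 04 e9) = 037e
m4: inner = H(8a 67 54 58 a9 55 58 76 36 64 6b) = 04 6e; tag = H(e0 0d 3e 32 c3 3f 32 04 6e) = 0303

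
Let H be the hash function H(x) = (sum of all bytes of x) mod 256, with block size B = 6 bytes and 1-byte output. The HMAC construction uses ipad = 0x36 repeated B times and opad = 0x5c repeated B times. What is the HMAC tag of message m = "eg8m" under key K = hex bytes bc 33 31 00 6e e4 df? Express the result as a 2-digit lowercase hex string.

bf

Key hex bytes bc 33 31 00 6e e4 df is 7 bytes > B = 6, so hash it first: H(key) = 51, then zero-pad to 6 bytes: K' = 51 00 00 00 00 00.
K' ⊕ ipad = 67 36 36 36 36 36.  K' ⊕ opad = 0d 5c 5c 5c 5c 5c.
Inner input = (K'⊕ipad) ∥ m = 67 36 36 36 36 36 ∥ 65 67 38 6d.
Inner hash: sum = 103+54+54+54+54+54+101+103+56+109 = 742; mod 256 = 230 → e6.
Outer input = (K'⊕opad) ∥ inner = 0d 5c 5c 5c 5c 5c ∥ e6.
Outer hash (tag): sum = 13+92+92+92+92+92+230 = 703; mod 256 = 191 → bf.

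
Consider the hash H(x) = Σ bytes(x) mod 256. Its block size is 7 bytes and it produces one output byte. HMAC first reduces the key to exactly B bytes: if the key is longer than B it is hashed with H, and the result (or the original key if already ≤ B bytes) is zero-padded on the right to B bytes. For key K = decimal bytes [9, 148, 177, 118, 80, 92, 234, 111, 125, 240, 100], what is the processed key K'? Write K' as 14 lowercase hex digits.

|K| = 11 > B = 7, so first hash the key.
H(K): sum = 9+148+177+118+80+92+234+111+125+240+100 = 1434; mod 256 = 154 → 9a.
Zero-pad H(K) = 9a to 7 bytes: K' = 9a 00 00 00 00 00 00.

9a000000000000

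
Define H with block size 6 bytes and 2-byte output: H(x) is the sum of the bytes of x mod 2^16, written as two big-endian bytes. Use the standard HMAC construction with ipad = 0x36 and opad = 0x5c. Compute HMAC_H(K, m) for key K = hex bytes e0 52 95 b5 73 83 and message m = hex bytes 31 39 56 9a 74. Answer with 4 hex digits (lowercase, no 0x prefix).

Key hex bytes e0 52 95 b5 73 83 is exactly B = 6 bytes: K' = e0 52 95 b5 73 83.
K' ⊕ ipad = d6 64 a3 83 45 b5.  K' ⊕ opad = bc 0e c9 e9 2f df.
Inner input = (K'⊕ipad) ∥ m = d6 64 a3 83 45 b5 ∥ 31 39 56 9a 74.
Inner hash: sum = 214+100+163+131+69+181+49+57+86+154+116 = 1320 → 05 28.
Outer input = (K'⊕opad) ∥ inner = bc 0e c9 e9 2f df ∥ 05 28.
Outer hash (tag): sum = 188+14+201+233+47+223+5+40 = 951 → 03 b7.

03b7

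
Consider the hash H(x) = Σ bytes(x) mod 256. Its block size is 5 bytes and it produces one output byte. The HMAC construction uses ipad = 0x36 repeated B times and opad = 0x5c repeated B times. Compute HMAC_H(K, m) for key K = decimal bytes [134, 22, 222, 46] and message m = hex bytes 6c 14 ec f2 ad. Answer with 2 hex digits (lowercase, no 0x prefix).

85

Key decimal bytes [134, 22, 222, 46] = 86 16 de 2e is 4 bytes ≤ B = 5; zero-pad to 5 bytes: K' = 86 16 de 2e 00.
K' ⊕ ipad = b0 20 e8 18 36.  K' ⊕ opad = da 4a 82 72 5c.
Inner input = (K'⊕ipad) ∥ m = b0 20 e8 18 36 ∥ 6c 14 ec f2 ad.
Inner hash: sum = 176+32+232+24+54+108+20+236+242+173 = 1297; mod 256 = 17 → 11.
Outer input = (K'⊕opad) ∥ inner = da 4a 82 72 5c ∥ 11.
Outer hash (tag): sum = 218+74+130+114+92+17 = 645; mod 256 = 133 → 85.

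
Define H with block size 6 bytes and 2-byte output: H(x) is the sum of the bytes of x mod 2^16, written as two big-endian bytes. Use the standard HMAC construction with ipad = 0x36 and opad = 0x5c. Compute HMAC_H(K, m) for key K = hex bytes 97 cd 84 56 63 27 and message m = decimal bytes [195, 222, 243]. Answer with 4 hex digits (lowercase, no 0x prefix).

Key hex bytes 97 cd 84 56 63 27 is exactly B = 6 bytes: K' = 97 cd 84 56 63 27.
K' ⊕ ipad = a1 fb b2 60 55 11.  K' ⊕ opad = cb 91 d8 0a 3f 7b.
Inner input = (K'⊕ipad) ∥ m = a1 fb b2 60 55 11 ∥ c3 de f3.
Inner hash: sum = 161+251+178+96+85+17+195+222+243 = 1448 → 05 a8.
Outer input = (K'⊕opad) ∥ inner = cb 91 d8 0a 3f 7b ∥ 05 a8.
Outer hash (tag): sum = 203+145+216+10+63+123+5+168 = 933 → 03 a5.

03a5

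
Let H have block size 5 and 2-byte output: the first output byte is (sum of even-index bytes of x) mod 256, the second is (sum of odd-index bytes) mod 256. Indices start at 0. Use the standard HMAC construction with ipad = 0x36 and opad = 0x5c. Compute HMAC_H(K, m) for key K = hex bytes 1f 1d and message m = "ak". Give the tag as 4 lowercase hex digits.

Key hex bytes 1f 1d is 2 bytes ≤ B = 5; zero-pad to 5 bytes: K' = 1f 1d 00 00 00.
K' ⊕ ipad = 29 2b 36 36 36.  K' ⊕ opad = 43 41 5c 5c 5c.
Inner input = (K'⊕ipad) ∥ m = 29 2b 36 36 36 ∥ 61 6b.
Inner hash: even-index sum = 256 mod 256 = 0; odd-index sum = 194 mod 256 = 194 → 00 c2.
Outer input = (K'⊕opad) ∥ inner = 43 41 5c 5c 5c ∥ 00 c2.
Outer hash (tag): even-index sum = 445 mod 256 = 189; odd-index sum = 157 mod 256 = 157 → bd 9d.

bd9d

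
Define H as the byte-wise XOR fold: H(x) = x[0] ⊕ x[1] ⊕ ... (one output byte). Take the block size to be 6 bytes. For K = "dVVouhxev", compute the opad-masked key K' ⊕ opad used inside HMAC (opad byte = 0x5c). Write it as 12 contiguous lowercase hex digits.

215c5c5c5c5c

Key "dVVouhxev" = 64 56 56 6f 75 68 78 65 76 is 9 bytes > B = 6, so hash it first: H(key) = 7d, then zero-pad to 6 bytes: K' = 7d 00 00 00 00 00.
XOR each byte with 0x5c: 7d⊕5c=21, 00⊕5c=5c, 00⊕5c=5c, 00⊕5c=5c, 00⊕5c=5c, 00⊕5c=5c.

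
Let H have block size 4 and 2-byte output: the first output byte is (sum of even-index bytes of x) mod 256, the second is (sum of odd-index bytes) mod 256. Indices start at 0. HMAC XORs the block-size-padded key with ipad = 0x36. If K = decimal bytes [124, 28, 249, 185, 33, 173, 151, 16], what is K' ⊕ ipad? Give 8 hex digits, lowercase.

1ba43636

Key decimal bytes [124, 28, 249, 185, 33, 173, 151, 16] = 7c 1c f9 b9 21 ad 97 10 is 8 bytes > B = 4, so hash it first: H(key) = 2d 92, then zero-pad to 4 bytes: K' = 2d 92 00 00.
XOR each byte with 0x36: 2d⊕36=1b, 92⊕36=a4, 00⊕36=36, 00⊕36=36.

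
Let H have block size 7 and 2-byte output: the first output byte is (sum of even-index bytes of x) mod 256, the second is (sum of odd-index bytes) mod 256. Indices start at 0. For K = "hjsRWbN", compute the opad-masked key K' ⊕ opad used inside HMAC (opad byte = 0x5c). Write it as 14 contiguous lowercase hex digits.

34362f0e0b3e12

Key "hjsRWbN" = 68 6a 73 52 57 62 4e is exactly B = 7 bytes: K' = 68 6a 73 52 57 62 4e.
XOR each byte with 0x5c: 68⊕5c=34, 6a⊕5c=36, 73⊕5c=2f, 52⊕5c=0e, 57⊕5c=0b, 62⊕5c=3e, 4e⊕5c=12.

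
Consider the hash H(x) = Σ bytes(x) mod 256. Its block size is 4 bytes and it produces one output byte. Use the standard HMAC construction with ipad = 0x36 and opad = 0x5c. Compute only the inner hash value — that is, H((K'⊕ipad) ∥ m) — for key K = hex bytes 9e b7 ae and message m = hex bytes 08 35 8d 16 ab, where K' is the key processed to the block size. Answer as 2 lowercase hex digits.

Key hex bytes 9e b7 ae is 3 bytes ≤ B = 4; zero-pad to 4 bytes: K' = 9e b7 ae 00.
K' ⊕ ipad = a8 81 98 36.
Inner input = a8 81 98 36 ∥ 08 35 8d 16 ab.
Inner hash: sum = 168+129+152+54+8+53+141+22+171 = 898; mod 256 = 130 → 82.

82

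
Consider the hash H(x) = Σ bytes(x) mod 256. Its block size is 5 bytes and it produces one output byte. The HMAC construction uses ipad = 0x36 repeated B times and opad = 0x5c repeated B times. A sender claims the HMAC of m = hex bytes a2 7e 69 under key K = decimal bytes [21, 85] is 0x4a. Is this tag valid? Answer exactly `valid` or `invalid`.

Key decimal bytes [21, 85] = 15 55 is 2 bytes ≤ B = 5; zero-pad to 5 bytes: K' = 15 55 00 00 00.
K' ⊕ ipad = 23 63 36 36 36; K' ⊕ opad = 49 09 5c 5c 5c.
Inner hash: sum = 35+99+54+54+54+162+126+105 = 689; mod 256 = 177 → b1.
Outer hash (recomputed tag): sum = 73+9+92+92+92+177 = 535; mod 256 = 23 → 17.
Recomputed tag = 17; claimed = 4a → mismatch.

invalid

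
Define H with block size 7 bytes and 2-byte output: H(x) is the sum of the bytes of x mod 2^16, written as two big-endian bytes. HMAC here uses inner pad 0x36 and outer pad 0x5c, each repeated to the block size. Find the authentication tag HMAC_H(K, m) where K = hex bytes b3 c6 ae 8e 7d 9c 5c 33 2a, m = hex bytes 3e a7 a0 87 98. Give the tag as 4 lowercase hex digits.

Key hex bytes b3 c6 ae 8e 7d 9c 5c 33 2a is 9 bytes > B = 7, so hash it first: H(key) = 04 87, then zero-pad to 7 bytes: K' = 04 87 00 00 00 00 00.
K' ⊕ ipad = 32 b1 36 36 36 36 36.  K' ⊕ opad = 58 db 5c 5c 5c 5c 5c.
Inner input = (K'⊕ipad) ∥ m = 32 b1 36 36 36 36 36 ∥ 3e a7 a0 87 98.
Inner hash: sum = 50+177+54+54+54+54+54+62+167+160+135+152 = 1173 → 04 95.
Outer input = (K'⊕opad) ∥ inner = 58 db 5c 5c 5c 5c 5c ∥ 04 95.
Outer hash (tag): sum = 88+219+92+92+92+92+92+4+149 = 920 → 03 98.

0398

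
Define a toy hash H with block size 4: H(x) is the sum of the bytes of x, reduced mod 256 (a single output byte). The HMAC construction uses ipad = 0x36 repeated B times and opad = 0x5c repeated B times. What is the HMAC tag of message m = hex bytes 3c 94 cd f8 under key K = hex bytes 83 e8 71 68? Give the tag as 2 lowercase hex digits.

c1

Key hex bytes 83 e8 71 68 is exactly B = 4 bytes: K' = 83 e8 71 68.
K' ⊕ ipad = b5 de 47 5e.  K' ⊕ opad = df b4 2d 34.
Inner input = (K'⊕ipad) ∥ m = b5 de 47 5e ∥ 3c 94 cd f8.
Inner hash: sum = 181+222+71+94+60+148+205+248 = 1229; mod 256 = 205 → cd.
Outer input = (K'⊕opad) ∥ inner = df b4 2d 34 ∥ cd.
Outer hash (tag): sum = 223+180+45+52+205 = 705; mod 256 = 193 → c1.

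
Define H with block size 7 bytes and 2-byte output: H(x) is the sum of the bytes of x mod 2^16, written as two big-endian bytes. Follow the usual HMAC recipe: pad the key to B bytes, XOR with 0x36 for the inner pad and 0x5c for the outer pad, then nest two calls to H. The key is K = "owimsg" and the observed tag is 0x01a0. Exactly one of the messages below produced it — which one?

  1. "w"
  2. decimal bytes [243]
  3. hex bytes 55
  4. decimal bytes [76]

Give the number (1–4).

Key "owimsg" = 6f 77 69 6d 73 67 is 6 bytes ≤ B = 7; zero-pad to 7 bytes: K' = 6f 77 69 6d 73 67 00.
K' ⊕ ipad = 59 41 5f 5b 45 51 36; K' ⊕ opad = 33 2b 35 31 2f 3b 5c.
m1: inner = H(59 41 5f 5b 45 51 36 77) = 02 97; tag = H(33 2b 35 31 2f 3b 5c 02 97) = 0223
m2: inner = H(59 41 5f 5b 45 51 36 f3) = 03 13; tag = H(33 2b 35 31 2f 3b 5c 03 13) = 01a0 ← matches
m3: inner = H(59 41 5f 5b 45 51 36 55) = 02 75; tag = H(33 2b 35 31 2f 3b 5c 02 75) = 0201
m4: inner = H(59 41 5f 5b 45 51 36 4c) = 02 6c; tag = H(33 2b 35 31 2f 3b 5c 02 6c) = 01f8

2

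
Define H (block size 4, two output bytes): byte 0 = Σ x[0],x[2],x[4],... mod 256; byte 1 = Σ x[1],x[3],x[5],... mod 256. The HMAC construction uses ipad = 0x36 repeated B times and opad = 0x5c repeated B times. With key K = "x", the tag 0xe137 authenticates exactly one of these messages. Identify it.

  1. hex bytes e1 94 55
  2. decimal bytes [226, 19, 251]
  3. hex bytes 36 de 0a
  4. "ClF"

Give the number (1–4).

Key "x" = 78 is 1 byte ≤ B = 4; zero-pad to 4 bytes: K' = 78 00 00 00.
K' ⊕ ipad = 4e 36 36 36; K' ⊕ opad = 24 5c 5c 5c.
m1: inner = H(4e 36 36 36 e1 94 55) = ba 00; tag = H(24 5c 5c 5c ba 00) = 3ab8
m2: inner = H(4e 36 36 36 e2 13 fb) = 61 7f; tag = H(24 5c 5c 5c 61 7f) = e137 ← matches
m3: inner = H(4e 36 36 36 36 de 0a) = c4 4a; tag = H(24 5c 5c 5c c4 4a) = 4402
m4: inner = H(4e 36 36 36 43 6c 46) = 0d d8; tag = H(24 5c 5c 5c 0d d8) = 8d90

2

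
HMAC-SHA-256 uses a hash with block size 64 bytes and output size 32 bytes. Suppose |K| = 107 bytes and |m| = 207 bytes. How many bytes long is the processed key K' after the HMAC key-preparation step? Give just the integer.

64

Key is 107 > 64 bytes, so it is hashed to 32 bytes then zero-padded to 64: |K'| = 64.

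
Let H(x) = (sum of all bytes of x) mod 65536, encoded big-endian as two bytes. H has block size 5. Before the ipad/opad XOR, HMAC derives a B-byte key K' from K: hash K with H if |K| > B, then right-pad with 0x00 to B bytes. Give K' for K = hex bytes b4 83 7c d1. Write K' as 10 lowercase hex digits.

b4837cd100

Key hex bytes b4 83 7c d1 is 4 bytes ≤ B = 5; zero-pad to 5 bytes: K' = b4 83 7c d1 00.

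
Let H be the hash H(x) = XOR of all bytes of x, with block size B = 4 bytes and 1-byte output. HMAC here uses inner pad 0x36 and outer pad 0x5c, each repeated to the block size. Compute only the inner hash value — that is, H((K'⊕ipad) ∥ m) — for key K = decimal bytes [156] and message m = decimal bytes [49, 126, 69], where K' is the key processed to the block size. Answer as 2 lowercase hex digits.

Key decimal bytes [156] = 9c is 1 byte ≤ B = 4; zero-pad to 4 bytes: K' = 9c 00 00 00.
K' ⊕ ipad = aa 36 36 36.
Inner input = aa 36 36 36 ∥ 31 7e 45.
Inner hash: XOR aa⊕36⊕36⊕36⊕31⊕7e⊕45 = 96.

96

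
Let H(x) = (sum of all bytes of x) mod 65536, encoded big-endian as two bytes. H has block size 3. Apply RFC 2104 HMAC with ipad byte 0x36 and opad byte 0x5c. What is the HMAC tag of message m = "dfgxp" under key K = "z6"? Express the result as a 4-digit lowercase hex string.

0189

Key "z6" = 7a 36 is 2 bytes ≤ B = 3; zero-pad to 3 bytes: K' = 7a 36 00.
K' ⊕ ipad = 4c 00 36.  K' ⊕ opad = 26 6a 5c.
Inner input = (K'⊕ipad) ∥ m = 4c 00 36 ∥ 64 66 67 78 70.
Inner hash: sum = 76+0+54+100+102+103+120+112 = 667 → 02 9b.
Outer input = (K'⊕opad) ∥ inner = 26 6a 5c ∥ 02 9b.
Outer hash (tag): sum = 38+106+92+2+155 = 393 → 01 89.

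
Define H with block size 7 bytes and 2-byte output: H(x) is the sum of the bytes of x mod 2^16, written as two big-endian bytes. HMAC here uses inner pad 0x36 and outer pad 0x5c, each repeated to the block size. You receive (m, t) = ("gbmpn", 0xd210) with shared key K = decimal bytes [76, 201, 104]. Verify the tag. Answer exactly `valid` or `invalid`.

Key decimal bytes [76, 201, 104] = 4c c9 68 is 3 bytes ≤ B = 7; zero-pad to 7 bytes: K' = 4c c9 68 00 00 00 00.
K' ⊕ ipad = 7a ff 5e 36 36 36 36; K' ⊕ opad = 10 95 34 5c 5c 5c 5c.
Inner hash: sum = 122+255+94+54+54+54+54+103+98+109+112+110 = 1219 → 04 c3.
Outer hash (recomputed tag): sum = 16+149+52+92+92+92+92+4+195 = 784 → 03 10.
Recomputed tag = 0310; claimed = d210 → mismatch.

invalid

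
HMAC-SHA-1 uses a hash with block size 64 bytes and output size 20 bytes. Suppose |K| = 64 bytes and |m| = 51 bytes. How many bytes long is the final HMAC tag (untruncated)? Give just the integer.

The tag is one SHA-1 digest: 20 bytes.

20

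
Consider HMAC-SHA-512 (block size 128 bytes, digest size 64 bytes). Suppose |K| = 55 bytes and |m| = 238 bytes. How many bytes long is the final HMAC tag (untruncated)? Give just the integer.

The tag is one SHA-512 digest: 64 bytes.

64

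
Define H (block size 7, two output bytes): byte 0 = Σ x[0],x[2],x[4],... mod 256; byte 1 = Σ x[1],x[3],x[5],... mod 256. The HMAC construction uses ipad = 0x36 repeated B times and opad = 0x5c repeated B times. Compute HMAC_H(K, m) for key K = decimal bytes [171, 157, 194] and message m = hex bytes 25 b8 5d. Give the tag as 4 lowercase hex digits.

Key decimal bytes [171, 157, 194] = ab 9d c2 is 3 bytes ≤ B = 7; zero-pad to 7 bytes: K' = ab 9d c2 00 00 00 00.
K' ⊕ ipad = 9d ab f4 36 36 36 36.  K' ⊕ opad = f7 c1 9e 5c 5c 5c 5c.
Inner input = (K'⊕ipad) ∥ m = 9d ab f4 36 36 36 36 ∥ 25 b8 5d.
Inner hash: even-index sum = 693 mod 256 = 181; odd-index sum = 409 mod 256 = 153 → b5 99.
Outer input = (K'⊕opad) ∥ inner = f7 c1 9e 5c 5c 5c 5c ∥ b5 99.
Outer hash (tag): even-index sum = 742 mod 256 = 230; odd-index sum = 558 mod 256 = 46 → e6 2e.

e62e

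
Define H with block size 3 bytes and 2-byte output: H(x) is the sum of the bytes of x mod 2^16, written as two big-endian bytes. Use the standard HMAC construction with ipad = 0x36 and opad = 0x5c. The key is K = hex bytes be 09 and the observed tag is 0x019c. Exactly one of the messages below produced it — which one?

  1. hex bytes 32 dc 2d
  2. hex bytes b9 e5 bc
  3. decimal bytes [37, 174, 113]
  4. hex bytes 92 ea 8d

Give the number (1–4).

Key hex bytes be 09 is 2 bytes ≤ B = 3; zero-pad to 3 bytes: K' = be 09 00.
K' ⊕ ipad = 88 3f 36; K' ⊕ opad = e2 55 5c.
m1: inner = H(88 3f 36 32 dc 2d) = 02 38; tag = H(e2 55 5c 02 38) = 01cd
m2: inner = H(88 3f 36 b9 e5 bc) = 03 57; tag = H(e2 55 5c 03 57) = 01ed
m3: inner = H(88 3f 36 25 ae 71) = 02 41; tag = H(e2 55 5c 02 41) = 01d6
m4: inner = H(88 3f 36 92 ea 8d) = 03 06; tag = H(e2 55 5c 03 06) = 019c ← matches

4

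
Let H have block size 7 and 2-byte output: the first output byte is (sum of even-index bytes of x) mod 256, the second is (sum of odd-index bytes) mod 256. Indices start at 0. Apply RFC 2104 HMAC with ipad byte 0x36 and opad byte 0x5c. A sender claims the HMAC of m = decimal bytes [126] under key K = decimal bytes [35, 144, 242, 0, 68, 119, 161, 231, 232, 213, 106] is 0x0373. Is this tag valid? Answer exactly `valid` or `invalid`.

valid

Key decimal bytes [35, 144, 242, 0, 68, 119, 161, 231, 232, 213, 106] = 23 90 f2 00 44 77 a1 e7 e8 d5 6a is 11 bytes > B = 7, so hash it first: H(key) = 4c c3, then zero-pad to 7 bytes: K' = 4c c3 00 00 00 00 00.
K' ⊕ ipad = 7a f5 36 36 36 36 36; K' ⊕ opad = 10 9f 5c 5c 5c 5c 5c.
Inner hash: even-index sum = 284 mod 256 = 28; odd-index sum = 479 mod 256 = 223 → 1c df.
Outer hash (recomputed tag): even-index sum = 515 mod 256 = 3; odd-index sum = 371 mod 256 = 115 → 03 73.
Recomputed tag = 0373; claimed = 0373 → match.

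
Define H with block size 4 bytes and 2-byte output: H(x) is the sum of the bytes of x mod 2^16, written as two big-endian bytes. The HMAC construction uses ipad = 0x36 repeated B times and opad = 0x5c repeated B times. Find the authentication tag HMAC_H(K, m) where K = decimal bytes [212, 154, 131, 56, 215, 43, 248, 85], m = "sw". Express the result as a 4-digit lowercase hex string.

020b

Key decimal bytes [212, 154, 131, 56, 215, 43, 248, 85] = d4 9a 83 38 d7 2b f8 55 is 8 bytes > B = 4, so hash it first: H(key) = 04 78, then zero-pad to 4 bytes: K' = 04 78 00 00.
K' ⊕ ipad = 32 4e 36 36.  K' ⊕ opad = 58 24 5c 5c.
Inner input = (K'⊕ipad) ∥ m = 32 4e 36 36 ∥ 73 77.
Inner hash: sum = 50+78+54+54+115+119 = 470 → 01 d6.
Outer input = (K'⊕opad) ∥ inner = 58 24 5c 5c ∥ 01 d6.
Outer hash (tag): sum = 88+36+92+92+1+214 = 523 → 02 0b.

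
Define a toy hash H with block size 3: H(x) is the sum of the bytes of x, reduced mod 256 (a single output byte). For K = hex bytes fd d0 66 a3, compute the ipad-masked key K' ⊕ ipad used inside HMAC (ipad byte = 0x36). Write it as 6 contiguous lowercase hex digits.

e03636

Key hex bytes fd d0 66 a3 is 4 bytes > B = 3, so hash it first: H(key) = d6, then zero-pad to 3 bytes: K' = d6 00 00.
XOR each byte with 0x36: d6⊕36=e0, 00⊕36=36, 00⊕36=36.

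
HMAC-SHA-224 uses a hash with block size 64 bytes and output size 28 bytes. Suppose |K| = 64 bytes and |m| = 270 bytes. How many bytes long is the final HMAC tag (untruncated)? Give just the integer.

The tag is one SHA-224 digest: 28 bytes.

28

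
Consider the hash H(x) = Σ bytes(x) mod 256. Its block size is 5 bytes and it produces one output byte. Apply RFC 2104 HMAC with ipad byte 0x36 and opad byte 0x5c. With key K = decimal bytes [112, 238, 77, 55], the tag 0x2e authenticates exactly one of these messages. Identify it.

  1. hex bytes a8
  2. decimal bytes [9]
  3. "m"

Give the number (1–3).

1

Key decimal bytes [112, 238, 77, 55] = 70 ee 4d 37 is 4 bytes ≤ B = 5; zero-pad to 5 bytes: K' = 70 ee 4d 37 00.
K' ⊕ ipad = 46 d8 7b 01 36; K' ⊕ opad = 2c b2 11 6b 5c.
m1: inner = H(46 d8 7b 01 36 a8) = 78; tag = H(2c b2 11 6b 5c 78) = 2e ← matches
m2: inner = H(46 d8 7b 01 36 09) = d9; tag = H(2c b2 11 6b 5c d9) = 8f
m3: inner = H(46 d8 7b 01 36 6d) = 3d; tag = H(2c b2 11 6b 5c 3d) = f3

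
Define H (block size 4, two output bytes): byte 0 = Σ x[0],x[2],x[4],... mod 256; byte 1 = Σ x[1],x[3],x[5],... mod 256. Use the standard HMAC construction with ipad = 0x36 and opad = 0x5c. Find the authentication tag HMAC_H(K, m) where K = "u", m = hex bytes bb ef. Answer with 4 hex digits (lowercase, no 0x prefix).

b913

Key "u" = 75 is 1 byte ≤ B = 4; zero-pad to 4 bytes: K' = 75 00 00 00.
K' ⊕ ipad = 43 36 36 36.  K' ⊕ opad = 29 5c 5c 5c.
Inner input = (K'⊕ipad) ∥ m = 43 36 36 36 ∥ bb ef.
Inner hash: even-index sum = 308 mod 256 = 52; odd-index sum = 347 mod 256 = 91 → 34 5b.
Outer input = (K'⊕opad) ∥ inner = 29 5c 5c 5c ∥ 34 5b.
Outer hash (tag): even-index sum = 185 mod 256 = 185; odd-index sum = 275 mod 256 = 19 → b9 13.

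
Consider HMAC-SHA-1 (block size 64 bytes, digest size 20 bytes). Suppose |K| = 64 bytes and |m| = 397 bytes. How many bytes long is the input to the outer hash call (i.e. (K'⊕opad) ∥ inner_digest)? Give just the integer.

84

Key is 64 ≤ 64 bytes, zero-padded: |K'| = 64.
Outer input = (K'⊕opad) ∥ H(inner) → 64 + 20 = 84 bytes.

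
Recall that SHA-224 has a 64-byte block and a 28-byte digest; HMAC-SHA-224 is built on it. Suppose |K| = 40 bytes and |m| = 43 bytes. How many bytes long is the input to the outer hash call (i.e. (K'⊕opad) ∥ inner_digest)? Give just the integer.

Key is 40 ≤ 64 bytes, zero-padded: |K'| = 64.
Outer input = (K'⊕opad) ∥ H(inner) → 64 + 28 = 92 bytes.

92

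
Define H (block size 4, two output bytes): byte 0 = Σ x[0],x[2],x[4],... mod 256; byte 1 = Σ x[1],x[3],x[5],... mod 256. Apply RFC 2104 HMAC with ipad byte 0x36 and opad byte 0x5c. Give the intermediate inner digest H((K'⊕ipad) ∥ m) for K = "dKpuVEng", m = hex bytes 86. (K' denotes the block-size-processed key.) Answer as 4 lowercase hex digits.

6a90

Key "dKpuVEng" = 64 4b 70 75 56 45 6e 67 is 8 bytes > B = 4, so hash it first: H(key) = 98 6c, then zero-pad to 4 bytes: K' = 98 6c 00 00.
K' ⊕ ipad = ae 5a 36 36.
Inner input = ae 5a 36 36 ∥ 86.
Inner hash: even-index sum = 362 mod 256 = 106; odd-index sum = 144 mod 256 = 144 → 6a 90.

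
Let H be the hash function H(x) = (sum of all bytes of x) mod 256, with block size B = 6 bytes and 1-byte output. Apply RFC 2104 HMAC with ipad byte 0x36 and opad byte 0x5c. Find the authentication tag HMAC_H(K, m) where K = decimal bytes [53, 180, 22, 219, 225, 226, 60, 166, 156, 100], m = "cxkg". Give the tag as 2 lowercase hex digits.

f3

Key decimal bytes [53, 180, 22, 219, 225, 226, 60, 166, 156, 100] = 35 b4 16 db e1 e2 3c a6 9c 64 is 10 bytes > B = 6, so hash it first: H(key) = 7f, then zero-pad to 6 bytes: K' = 7f 00 00 00 00 00.
K' ⊕ ipad = 49 36 36 36 36 36.  K' ⊕ opad = 23 5c 5c 5c 5c 5c.
Inner input = (K'⊕ipad) ∥ m = 49 36 36 36 36 36 ∥ 63 78 6b 67.
Inner hash: sum = 73+54+54+54+54+54+99+120+107+103 = 772; mod 256 = 4 → 04.
Outer input = (K'⊕opad) ∥ inner = 23 5c 5c 5c 5c 5c ∥ 04.
Outer hash (tag): sum = 35+92+92+92+92+92+4 = 499; mod 256 = 243 → f3.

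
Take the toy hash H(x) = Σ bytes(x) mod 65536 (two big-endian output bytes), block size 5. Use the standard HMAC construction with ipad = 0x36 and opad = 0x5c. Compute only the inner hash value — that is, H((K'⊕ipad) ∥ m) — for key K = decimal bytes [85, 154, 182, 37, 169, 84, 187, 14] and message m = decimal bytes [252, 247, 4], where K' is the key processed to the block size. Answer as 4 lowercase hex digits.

0374

Key decimal bytes [85, 154, 182, 37, 169, 84, 187, 14] = 55 9a b6 25 a9 54 bb 0e is 8 bytes > B = 5, so hash it first: H(key) = 03 90, then zero-pad to 5 bytes: K' = 03 90 00 00 00.
K' ⊕ ipad = 35 a6 36 36 36.
Inner input = 35 a6 36 36 36 ∥ fc f7 04.
Inner hash: sum = 53+166+54+54+54+252+247+4 = 884 → 03 74.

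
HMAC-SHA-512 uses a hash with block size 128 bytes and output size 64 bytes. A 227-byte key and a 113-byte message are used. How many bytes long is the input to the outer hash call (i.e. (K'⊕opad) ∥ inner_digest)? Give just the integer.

Key is 227 > 128 bytes, so it is hashed to 64 bytes then zero-padded to 128: |K'| = 128.
Outer input = (K'⊕opad) ∥ H(inner) → 128 + 64 = 192 bytes.

192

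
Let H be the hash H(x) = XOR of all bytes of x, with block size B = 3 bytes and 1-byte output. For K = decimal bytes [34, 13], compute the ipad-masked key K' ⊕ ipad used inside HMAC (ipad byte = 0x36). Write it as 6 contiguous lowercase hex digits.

143b36

Key decimal bytes [34, 13] = 22 0d is 2 bytes ≤ B = 3; zero-pad to 3 bytes: K' = 22 0d 00.
XOR each byte with 0x36: 22⊕36=14, 0d⊕36=3b, 00⊕36=36.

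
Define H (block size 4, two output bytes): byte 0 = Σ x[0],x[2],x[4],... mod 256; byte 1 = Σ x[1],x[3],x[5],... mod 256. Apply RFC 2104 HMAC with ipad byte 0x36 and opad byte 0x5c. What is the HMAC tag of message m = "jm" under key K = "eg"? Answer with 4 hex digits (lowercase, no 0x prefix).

Key "eg" = 65 67 is 2 bytes ≤ B = 4; zero-pad to 4 bytes: K' = 65 67 00 00.
K' ⊕ ipad = 53 51 36 36.  K' ⊕ opad = 39 3b 5c 5c.
Inner input = (K'⊕ipad) ∥ m = 53 51 36 36 ∥ 6a 6d.
Inner hash: even-index sum = 243 mod 256 = 243; odd-index sum = 244 mod 256 = 244 → f3 f4.
Outer input = (K'⊕opad) ∥ inner = 39 3b 5c 5c ∥ f3 f4.
Outer hash (tag): even-index sum = 392 mod 256 = 136; odd-index sum = 395 mod 256 = 139 → 88 8b.

888b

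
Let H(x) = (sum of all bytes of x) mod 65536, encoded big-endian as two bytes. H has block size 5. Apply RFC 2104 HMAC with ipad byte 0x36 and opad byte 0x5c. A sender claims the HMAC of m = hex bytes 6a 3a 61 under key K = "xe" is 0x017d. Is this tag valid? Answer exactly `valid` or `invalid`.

Key "xe" = 78 65 is 2 bytes ≤ B = 5; zero-pad to 5 bytes: K' = 78 65 00 00 00.
K' ⊕ ipad = 4e 53 36 36 36; K' ⊕ opad = 24 39 5c 5c 5c.
Inner hash: sum = 78+83+54+54+54+106+58+97 = 584 → 02 48.
Outer hash (recomputed tag): sum = 36+57+92+92+92+2+72 = 443 → 01 bb.
Recomputed tag = 01bb; claimed = 017d → mismatch.

invalid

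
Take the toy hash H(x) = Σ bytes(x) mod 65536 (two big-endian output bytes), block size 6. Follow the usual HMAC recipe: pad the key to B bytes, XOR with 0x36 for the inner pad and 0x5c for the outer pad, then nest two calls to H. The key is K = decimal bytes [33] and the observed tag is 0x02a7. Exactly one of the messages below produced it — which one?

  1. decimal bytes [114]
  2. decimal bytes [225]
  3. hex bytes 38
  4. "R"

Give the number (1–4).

Key decimal bytes [33] = 21 is 1 byte ≤ B = 6; zero-pad to 6 bytes: K' = 21 00 00 00 00 00.
K' ⊕ ipad = 17 36 36 36 36 36; K' ⊕ opad = 7d 5c 5c 5c 5c 5c.
m1: inner = H(17 36 36 36 36 36 72) = 01 97; tag = H(7d 5c 5c 5c 5c 5c 01 97) = 02e1
m2: inner = H(17 36 36 36 36 36 e1) = 02 06; tag = H(7d 5c 5c 5c 5c 5c 02 06) = 0251
m3: inner = H(17 36 36 36 36 36 38) = 01 5d; tag = H(7d 5c 5c 5c 5c 5c 01 5d) = 02a7 ← matches
m4: inner = H(17 36 36 36 36 36 52) = 01 77; tag = H(7d 5c 5c 5c 5c 5c 01 77) = 02c1

3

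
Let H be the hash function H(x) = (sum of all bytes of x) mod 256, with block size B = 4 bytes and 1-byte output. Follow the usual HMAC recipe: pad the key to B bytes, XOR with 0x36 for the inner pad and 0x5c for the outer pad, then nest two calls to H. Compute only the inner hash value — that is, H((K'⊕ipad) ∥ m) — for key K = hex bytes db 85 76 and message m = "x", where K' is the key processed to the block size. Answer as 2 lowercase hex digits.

Key hex bytes db 85 76 is 3 bytes ≤ B = 4; zero-pad to 4 bytes: K' = db 85 76 00.
K' ⊕ ipad = ed b3 40 36.
Inner input = ed b3 40 36 ∥ 78.
Inner hash: sum = 237+179+64+54+120 = 654; mod 256 = 142 → 8e.

8e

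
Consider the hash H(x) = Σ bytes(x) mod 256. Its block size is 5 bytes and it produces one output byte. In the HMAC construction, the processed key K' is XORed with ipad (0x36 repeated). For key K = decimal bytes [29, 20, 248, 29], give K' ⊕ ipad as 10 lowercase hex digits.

Key decimal bytes [29, 20, 248, 29] = 1d 14 f8 1d is 4 bytes ≤ B = 5; zero-pad to 5 bytes: K' = 1d 14 f8 1d 00.
XOR each byte with 0x36: 1d⊕36=2b, 14⊕36=22, f8⊕36=ce, 1d⊕36=2b, 00⊕36=36.

2b22ce2b36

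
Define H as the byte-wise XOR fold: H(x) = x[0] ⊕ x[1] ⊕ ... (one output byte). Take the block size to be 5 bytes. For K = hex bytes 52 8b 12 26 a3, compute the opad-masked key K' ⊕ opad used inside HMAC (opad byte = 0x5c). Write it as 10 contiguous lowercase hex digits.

Key hex bytes 52 8b 12 26 a3 is exactly B = 5 bytes: K' = 52 8b 12 26 a3.
XOR each byte with 0x5c: 52⊕5c=0e, 8b⊕5c=d7, 12⊕5c=4e, 26⊕5c=7a, a3⊕5c=ff.

0ed74e7aff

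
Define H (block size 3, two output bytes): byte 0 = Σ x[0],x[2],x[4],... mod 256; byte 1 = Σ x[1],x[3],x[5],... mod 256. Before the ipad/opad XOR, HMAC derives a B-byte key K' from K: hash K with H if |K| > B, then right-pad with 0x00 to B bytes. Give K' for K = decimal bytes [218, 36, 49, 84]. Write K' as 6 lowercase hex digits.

|K| = 4 > B = 3, so first hash the key.
H(K): even-index sum = 267 mod 256 = 11; odd-index sum = 120 mod 256 = 120 → 0b 78.
Zero-pad H(K) = 0b 78 to 3 bytes: K' = 0b 78 00.

0b7800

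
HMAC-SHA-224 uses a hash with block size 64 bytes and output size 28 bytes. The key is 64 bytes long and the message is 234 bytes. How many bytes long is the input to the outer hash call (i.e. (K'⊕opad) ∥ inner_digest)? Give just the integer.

92

Key is 64 ≤ 64 bytes, zero-padded: |K'| = 64.
Outer input = (K'⊕opad) ∥ H(inner) → 64 + 28 = 92 bytes.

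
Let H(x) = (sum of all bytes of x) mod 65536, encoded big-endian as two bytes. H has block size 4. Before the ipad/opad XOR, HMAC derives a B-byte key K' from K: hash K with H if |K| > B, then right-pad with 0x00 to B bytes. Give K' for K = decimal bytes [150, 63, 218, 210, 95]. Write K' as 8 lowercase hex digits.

02e00000

|K| = 5 > B = 4, so first hash the key.
H(K): sum = 150+63+218+210+95 = 736 → 02 e0.
Zero-pad H(K) = 02 e0 to 4 bytes: K' = 02 e0 00 00.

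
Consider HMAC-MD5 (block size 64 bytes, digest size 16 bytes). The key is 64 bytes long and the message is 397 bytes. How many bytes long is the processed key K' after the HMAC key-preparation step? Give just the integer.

64

Key is 64 ≤ 64 bytes, zero-padded: |K'| = 64.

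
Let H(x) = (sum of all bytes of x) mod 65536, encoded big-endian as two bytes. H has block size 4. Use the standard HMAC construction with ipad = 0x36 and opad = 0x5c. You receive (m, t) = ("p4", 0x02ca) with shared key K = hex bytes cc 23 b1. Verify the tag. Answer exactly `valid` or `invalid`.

valid

Key hex bytes cc 23 b1 is 3 bytes ≤ B = 4; zero-pad to 4 bytes: K' = cc 23 b1 00.
K' ⊕ ipad = fa 15 87 36; K' ⊕ opad = 90 7f ed 5c.
Inner hash: sum = 250+21+135+54+112+52 = 624 → 02 70.
Outer hash (recomputed tag): sum = 144+127+237+92+2+112 = 714 → 02 ca.
Recomputed tag = 02ca; claimed = 02ca → match.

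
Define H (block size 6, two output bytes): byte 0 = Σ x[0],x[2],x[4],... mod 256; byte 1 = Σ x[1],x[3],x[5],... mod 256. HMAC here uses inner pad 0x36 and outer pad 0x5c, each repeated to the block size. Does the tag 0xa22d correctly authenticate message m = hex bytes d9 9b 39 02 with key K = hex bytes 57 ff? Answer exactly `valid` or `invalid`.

Key hex bytes 57 ff is 2 bytes ≤ B = 6; zero-pad to 6 bytes: K' = 57 ff 00 00 00 00.
K' ⊕ ipad = 61 c9 36 36 36 36; K' ⊕ opad = 0b a3 5c 5c 5c 5c.
Inner hash: even-index sum = 479 mod 256 = 223; odd-index sum = 466 mod 256 = 210 → df d2.
Outer hash (recomputed tag): even-index sum = 418 mod 256 = 162; odd-index sum = 557 mod 256 = 45 → a2 2d.
Recomputed tag = a22d; claimed = a22d → match.

valid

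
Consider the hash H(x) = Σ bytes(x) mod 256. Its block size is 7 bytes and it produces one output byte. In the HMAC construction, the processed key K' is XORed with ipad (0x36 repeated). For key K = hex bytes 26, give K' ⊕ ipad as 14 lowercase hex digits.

10363636363636

Key hex bytes 26 is 1 byte ≤ B = 7; zero-pad to 7 bytes: K' = 26 00 00 00 00 00 00.
XOR each byte with 0x36: 26⊕36=10, 00⊕36=36, 00⊕36=36, 00⊕36=36, 00⊕36=36, 00⊕36=36, 00⊕36=36.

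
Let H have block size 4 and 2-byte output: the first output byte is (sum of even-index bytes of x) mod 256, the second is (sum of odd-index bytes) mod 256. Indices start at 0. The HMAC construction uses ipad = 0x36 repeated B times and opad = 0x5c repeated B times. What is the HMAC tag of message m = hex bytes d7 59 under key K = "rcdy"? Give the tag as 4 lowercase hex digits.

Key "rcdy" = 72 63 64 79 is exactly B = 4 bytes: K' = 72 63 64 79.
K' ⊕ ipad = 44 55 52 4f.  K' ⊕ opad = 2e 3f 38 25.
Inner input = (K'⊕ipad) ∥ m = 44 55 52 4f ∥ d7 59.
Inner hash: even-index sum = 365 mod 256 = 109; odd-index sum = 253 mod 256 = 253 → 6d fd.
Outer input = (K'⊕opad) ∥ inner = 2e 3f 38 25 ∥ 6d fd.
Outer hash (tag): even-index sum = 211 mod 256 = 211; odd-index sum = 353 mod 256 = 97 → d3 61.

d361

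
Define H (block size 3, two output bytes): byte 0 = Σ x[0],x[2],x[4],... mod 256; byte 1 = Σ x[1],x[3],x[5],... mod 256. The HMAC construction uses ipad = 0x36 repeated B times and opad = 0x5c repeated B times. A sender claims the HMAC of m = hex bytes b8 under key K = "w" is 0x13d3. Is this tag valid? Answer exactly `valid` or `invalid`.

invalid

Key "w" = 77 is 1 byte ≤ B = 3; zero-pad to 3 bytes: K' = 77 00 00.
K' ⊕ ipad = 41 36 36; K' ⊕ opad = 2b 5c 5c.
Inner hash: even-index sum = 119 mod 256 = 119; odd-index sum = 238 mod 256 = 238 → 77 ee.
Outer hash (recomputed tag): even-index sum = 373 mod 256 = 117; odd-index sum = 211 mod 256 = 211 → 75 d3.
Recomputed tag = 75d3; claimed = 13d3 → mismatch.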